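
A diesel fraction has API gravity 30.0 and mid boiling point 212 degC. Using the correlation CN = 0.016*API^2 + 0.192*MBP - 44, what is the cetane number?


CN = 0.016 * 30.0^2 + 0.192 * 212 - 44
CN = 14.4 + 40.704 - 44 = 11.104

11.104


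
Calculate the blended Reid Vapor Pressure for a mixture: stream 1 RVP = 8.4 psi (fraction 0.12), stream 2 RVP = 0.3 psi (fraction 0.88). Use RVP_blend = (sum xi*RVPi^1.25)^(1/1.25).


Chevron index: RVP_blend = (sum xi*RVPi^1.25)^(1/1.25)
RVP^1.25 terms: 0.12 * 8.4^1.25 + 0.88 * 0.3^1.25 = 1.91143
RVP_blend = 1.91143^(1/1.25) = 1.679

1.679 psi


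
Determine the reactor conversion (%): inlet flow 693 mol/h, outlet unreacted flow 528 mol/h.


X = (F_in - F_out) / F_in * 100
Moles reacted = 693 - 528 = 165
X = 165 / 693 * 100
= 0.2381 * 100
= 23.81 %

23.81 %


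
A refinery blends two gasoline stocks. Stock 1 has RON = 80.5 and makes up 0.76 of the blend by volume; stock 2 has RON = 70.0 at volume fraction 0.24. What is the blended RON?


Linear blending: RON_blend = sum(vi * RONi)
Contribution 1: 0.76 * 80.5 = 61.18
Contribution 2: 0.24 * 70.0 = 16.8
RON_blend = 61.18 + 16.8 = 77.98

77.98


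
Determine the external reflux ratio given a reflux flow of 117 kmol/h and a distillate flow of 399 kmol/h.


Reflux ratio definition: R = L / D (liquid returned / distillate withdrawn)
L = 117 kmol/h, D = 399 kmol/h
R = 117 / 399 = 0.2932

0.2932


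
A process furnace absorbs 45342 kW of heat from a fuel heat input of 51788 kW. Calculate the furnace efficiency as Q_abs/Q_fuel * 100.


Furnace efficiency = Q_absorbed / Q_fuel * 100
= 45342 / 51788 * 100 = 87.55

87.55 %


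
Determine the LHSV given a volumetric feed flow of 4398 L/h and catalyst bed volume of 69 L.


LHSV = volumetric feed rate / catalyst volume
= 4398 L/h / 69 L
= 63.74 h^-1

63.74 h^-1


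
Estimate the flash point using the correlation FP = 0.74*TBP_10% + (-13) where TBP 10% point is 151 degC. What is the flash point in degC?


FP = 0.74 * 151 + (-13) = 98.74

98.74 degC


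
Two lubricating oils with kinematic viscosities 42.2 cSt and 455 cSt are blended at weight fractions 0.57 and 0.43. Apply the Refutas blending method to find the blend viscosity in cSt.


Refutas method: VBN_i = 14.534*ln(ln(visc_i + 0.8)) + 10.975, blended linearly by mass fraction; since VBN is linear in VBI_i = ln(ln(visc_i + 0.8)) and the fractions sum to 1, blend VBI directly: visc = exp(exp(VBI_blend)) - 0.8
VBI_1 = ln(ln(42.2 + 0.8)) = 1.32474
VBI_2 = ln(ln(455 + 0.8)) = 1.8119
VBI_blend = 0.57 * 1.32474 + 0.43 * 1.8119 = 1.53422
visc_blend = exp(exp(1.53422)) - 0.8 = 102.5

102.5 cSt


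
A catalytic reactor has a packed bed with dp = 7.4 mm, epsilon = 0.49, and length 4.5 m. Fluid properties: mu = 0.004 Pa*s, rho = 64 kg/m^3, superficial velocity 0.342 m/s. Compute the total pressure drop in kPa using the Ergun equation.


dp = 7.4 mm = 0.0074 m
Viscous term = 150*0.004*0.342*(1-0.49)^2 / (0.0074^2*0.49^3) = 8284.49
Inertial term = 1.75*64*0.342^2*(1-0.49) / (0.0074*0.49^3) = 7673.98
dP/L = 8284.49 + 7673.98 = 15958.5 Pa/m
dP = 15958.5 * 4.5 / 1000 = 71.81 kPa

71.81 kPa


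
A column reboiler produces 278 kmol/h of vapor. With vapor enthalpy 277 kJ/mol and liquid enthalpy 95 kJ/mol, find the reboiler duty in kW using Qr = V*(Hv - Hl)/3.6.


Qr = 278 * (277 - 95) / 3.6 = 278 * 182 / 3.6 = 14050

14050 kW


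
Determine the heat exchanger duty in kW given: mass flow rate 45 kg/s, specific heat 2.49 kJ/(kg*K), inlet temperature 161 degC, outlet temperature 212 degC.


Q = m_dot * cp * delta_T
delta_T = 212 - 161 = 51 K
Q = 45 * 2.49 * 51
= 112.05 * 51
= 5714.55 kW

5714.55 kW


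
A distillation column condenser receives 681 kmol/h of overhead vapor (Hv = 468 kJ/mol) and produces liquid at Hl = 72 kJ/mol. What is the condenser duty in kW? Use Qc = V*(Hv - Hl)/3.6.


Qc = 681 * (468 - 72) / 3.6 = 681 * 396 / 3.6 = 74910

74910 kW


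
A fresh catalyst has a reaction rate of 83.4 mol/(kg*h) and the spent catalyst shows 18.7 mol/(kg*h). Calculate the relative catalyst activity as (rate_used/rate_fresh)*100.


Activity (%) = (rate_used / rate_fresh) * 100
rate_used = 18.7, rate_fresh = 83.4
= (18.7 / 83.4) * 100
= 0.2242 * 100 = 22.42

22.42 %


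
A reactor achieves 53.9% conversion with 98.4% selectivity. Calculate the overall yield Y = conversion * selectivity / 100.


Overall yield = conversion (%) * selectivity (%) / 100
Conversion = 53.9%, Selectivity = 98.4%
Y = 53.9 * 98.4 / 100
= 53.0376 %

53.0376 %


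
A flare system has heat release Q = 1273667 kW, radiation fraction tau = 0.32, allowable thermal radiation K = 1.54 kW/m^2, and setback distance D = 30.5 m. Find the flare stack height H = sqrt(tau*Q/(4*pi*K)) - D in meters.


tau*Q/(4*pi*K) = 0.32 * 1273667 / (4 * pi * 1.54) = 21060.8
sqrt(21060.8) = 145.123
H = 145.123 - 30.5 = 114.6

114.6 m


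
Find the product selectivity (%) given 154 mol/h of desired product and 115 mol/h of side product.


Selectivity = desired / (desired + undesired) * 100
Total products = 154 + 115 = 269 mol/h
S = 154 / 269 * 100
= 0.5725 * 100
= 57.25 %

57.25 %


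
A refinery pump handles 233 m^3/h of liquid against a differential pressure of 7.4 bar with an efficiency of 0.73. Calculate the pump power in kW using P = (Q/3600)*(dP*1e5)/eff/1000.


Q = 233 / 3600 = 0.0647222 m^3/s
P = 0.0647222 * (7.4 * 1e5) / 0.73 / 1000 = 65.61

65.61 kW


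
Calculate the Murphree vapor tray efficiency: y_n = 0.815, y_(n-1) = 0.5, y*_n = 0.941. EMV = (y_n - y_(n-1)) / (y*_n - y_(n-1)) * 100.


Murphree vapor efficiency: EMV = (y_n - y_(n-1)) / (y*_n - y_(n-1)) * 100
EMV = (0.815 - 0.5) / (0.941 - 0.5) * 100 = 0.315 / 0.441 * 100 = 71.43

71.43 %


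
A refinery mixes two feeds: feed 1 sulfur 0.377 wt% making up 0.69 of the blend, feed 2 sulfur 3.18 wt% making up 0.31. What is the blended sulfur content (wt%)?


Linear sulfur blending: S_blend = x1*S1 + x2*S2
Contribution 1: 0.69 * 0.377 = 0.26013 wt%
Contribution 2: 0.31 * 3.18 = 0.9858 wt%
S_blend = 0.26013 + 0.9858 = 1.24593

1.24593 wt%


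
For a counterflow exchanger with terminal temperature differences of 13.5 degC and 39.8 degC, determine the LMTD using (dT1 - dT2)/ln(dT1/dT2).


LMTD = (dT1 - dT2) / ln(dT1/dT2)
= (13.5 - 39.8) / ln(13.5 / 39.8) = -26.3 / -1.08118 = 24.33

24.33 degC


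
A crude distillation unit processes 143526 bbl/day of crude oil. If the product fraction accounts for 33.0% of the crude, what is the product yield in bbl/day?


Crude throughput = 143526 bbl/day
Fraction yield = 33.0%
yield = throughput * fraction / 100
yield = 143526 * 33.0 / 100 = 47363.58

47363.58 bbl/day


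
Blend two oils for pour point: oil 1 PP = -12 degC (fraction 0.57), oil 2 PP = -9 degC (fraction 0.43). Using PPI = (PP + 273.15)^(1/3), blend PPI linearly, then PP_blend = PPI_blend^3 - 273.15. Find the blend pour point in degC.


PPI_1 = (-12 + 273.15)^(1/3) = 6.391901
PPI_2 = (-9 + 273.15)^(1/3) = 6.416283
PPI_blend = 0.57 * 6.391901 + 0.43 * 6.416283 = 6.402385
PP_blend = 6.402385^3 - 273.15 = 262.4372 - 273.15 = -10.71

-10.71 degC


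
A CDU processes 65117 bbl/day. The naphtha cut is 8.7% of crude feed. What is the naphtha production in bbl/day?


Crude throughput = 65117 bbl/day
Fraction yield = 8.7%
yield = throughput * fraction / 100
yield = 65117 * 8.7 / 100 = 5665.179

5665.179 bbl/day


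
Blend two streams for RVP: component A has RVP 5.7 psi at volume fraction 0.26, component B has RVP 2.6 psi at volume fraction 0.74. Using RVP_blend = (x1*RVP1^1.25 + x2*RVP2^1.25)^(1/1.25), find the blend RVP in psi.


Chevron index: RVP_blend = (sum xi*RVPi^1.25)^(1/1.25)
RVP^1.25 terms: 0.26 * 5.7^1.25 + 0.74 * 2.6^1.25 = 4.73304
RVP_blend = 4.73304^(1/1.25) = 3.468

3.468 psi


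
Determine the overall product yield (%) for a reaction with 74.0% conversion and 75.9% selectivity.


Overall yield = conversion (%) * selectivity (%) / 100
Conversion = 74.0%, Selectivity = 75.9%
Y = 74.0 * 75.9 / 100
= 56.166 %

56.166 %


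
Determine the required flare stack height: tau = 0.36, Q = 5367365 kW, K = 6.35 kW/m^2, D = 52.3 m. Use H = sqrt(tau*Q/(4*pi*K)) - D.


tau*Q/(4*pi*K) = 0.36 * 5367365 / (4 * pi * 6.35) = 24214.8
sqrt(24214.8) = 155.611
H = 155.611 - 52.3 = 103.3

103.3 m


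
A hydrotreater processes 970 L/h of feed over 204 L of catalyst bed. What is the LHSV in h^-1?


LHSV = volumetric feed rate / catalyst volume
= 970 L/h / 204 L
= 4.755 h^-1

4.755 h^-1


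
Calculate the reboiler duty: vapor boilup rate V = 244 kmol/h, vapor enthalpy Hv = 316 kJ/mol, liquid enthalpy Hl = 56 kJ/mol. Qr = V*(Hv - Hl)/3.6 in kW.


Qr = 244 * (316 - 56) / 3.6 = 244 * 260 / 3.6 = 17620

17620 kW


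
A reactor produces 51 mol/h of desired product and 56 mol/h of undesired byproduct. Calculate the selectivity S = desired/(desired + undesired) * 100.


Selectivity = desired / (desired + undesired) * 100
Total products = 51 + 56 = 107 mol/h
S = 51 / 107 * 100
= 0.4766 * 100
= 47.66 %

47.66 %


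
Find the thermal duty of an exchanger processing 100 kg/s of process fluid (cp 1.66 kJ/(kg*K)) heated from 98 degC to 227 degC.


Q = m_dot * cp * delta_T
delta_T = 227 - 98 = 129 K
Q = 100 * 1.66 * 129
= 166 * 129
= 21414 kW

21414 kW


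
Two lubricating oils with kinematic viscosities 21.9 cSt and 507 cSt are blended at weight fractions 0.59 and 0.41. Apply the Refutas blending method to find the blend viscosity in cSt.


Refutas method: VBN_i = 14.534*ln(ln(visc_i + 0.8)) + 10.975, blended linearly by mass fraction; since VBN is linear in VBI_i = ln(ln(visc_i + 0.8)) and the fractions sum to 1, blend VBI directly: visc = exp(exp(VBI_blend)) - 0.8
VBI_1 = ln(ln(21.9 + 0.8)) = 1.13859
VBI_2 = ln(ln(507 + 0.8)) = 1.82939
VBI_blend = 0.59 * 1.13859 + 0.41 * 1.82939 = 1.42182
visc_blend = exp(exp(1.42182)) - 0.8 = 62.30

62.30 cSt


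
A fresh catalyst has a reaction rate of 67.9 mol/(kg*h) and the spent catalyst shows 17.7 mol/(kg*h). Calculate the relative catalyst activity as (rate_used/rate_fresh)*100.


Activity (%) = (rate_used / rate_fresh) * 100
rate_used = 17.7, rate_fresh = 67.9
= (17.7 / 67.9) * 100
= 0.2607 * 100 = 26.07

26.07 %


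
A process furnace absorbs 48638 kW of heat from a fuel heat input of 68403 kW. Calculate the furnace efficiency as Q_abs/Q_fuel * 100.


Furnace efficiency = Q_absorbed / Q_fuel * 100
= 48638 / 68403 * 100 = 71.11

71.11 %


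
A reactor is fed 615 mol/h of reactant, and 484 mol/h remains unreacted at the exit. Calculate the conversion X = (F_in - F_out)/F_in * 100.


X = (F_in - F_out) / F_in * 100
Moles reacted = 615 - 484 = 131
X = 131 / 615 * 100
= 0.2130 * 100
= 21.30 %

21.30 %


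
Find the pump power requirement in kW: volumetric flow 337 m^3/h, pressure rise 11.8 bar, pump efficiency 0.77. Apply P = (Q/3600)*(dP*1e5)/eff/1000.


Q = 337 / 3600 = 0.0936111 m^3/s
P = 0.0936111 * (11.8 * 1e5) / 0.77 / 1000 = 143.5

143.5 kW


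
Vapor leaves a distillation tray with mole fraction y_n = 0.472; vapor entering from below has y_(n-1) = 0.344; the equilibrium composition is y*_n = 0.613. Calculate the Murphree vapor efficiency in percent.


Murphree vapor efficiency: EMV = (y_n - y_(n-1)) / (y*_n - y_(n-1)) * 100
EMV = (0.472 - 0.344) / (0.613 - 0.344) * 100 = 0.128 / 0.269 * 100 = 47.58

47.58 %


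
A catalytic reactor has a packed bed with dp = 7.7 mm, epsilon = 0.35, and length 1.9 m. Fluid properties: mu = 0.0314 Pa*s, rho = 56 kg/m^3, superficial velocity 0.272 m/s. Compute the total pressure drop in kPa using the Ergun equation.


dp = 7.7 mm = 0.0077 m
Viscous term = 150*0.0314*0.272*(1-0.35)^2 / (0.0077^2*0.35^3) = 212927
Inertial term = 1.75*56*0.272^2*(1-0.35) / (0.0077*0.35^3) = 14275.2
dP/L = 212927 + 14275.2 = 227202 Pa/m
dP = 227202 * 1.9 / 1000 = 431.7 kPa

431.7 kPa


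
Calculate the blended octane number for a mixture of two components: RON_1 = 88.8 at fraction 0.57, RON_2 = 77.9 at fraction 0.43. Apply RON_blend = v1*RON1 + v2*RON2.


Linear blending: RON_blend = sum(vi * RONi)
Contribution 1: 0.57 * 88.8 = 50.616
Contribution 2: 0.43 * 77.9 = 33.497
RON_blend = 50.616 + 33.497 = 84.113

84.113


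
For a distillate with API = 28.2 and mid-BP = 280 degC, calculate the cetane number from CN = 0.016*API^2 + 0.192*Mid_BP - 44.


CN = 0.016 * 28.2^2 + 0.192 * 280 - 44
CN = 12.72384 + 53.76 - 44 = 22.48384

22.48384


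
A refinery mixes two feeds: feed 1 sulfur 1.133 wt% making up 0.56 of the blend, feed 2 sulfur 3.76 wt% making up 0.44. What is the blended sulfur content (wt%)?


Linear sulfur blending: S_blend = x1*S1 + x2*S2
Contribution 1: 0.56 * 1.133 = 0.63448 wt%
Contribution 2: 0.44 * 3.76 = 1.6544 wt%
S_blend = 0.63448 + 1.6544 = 2.28888

2.28888 wt%


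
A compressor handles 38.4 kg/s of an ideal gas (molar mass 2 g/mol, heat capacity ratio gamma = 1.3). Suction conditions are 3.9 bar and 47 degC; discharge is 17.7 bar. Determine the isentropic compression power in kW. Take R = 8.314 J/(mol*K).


Isentropic work: W = m*(gamma/(gamma-1))*(R*T1/MW)*((P2/P1)^((gamma-1)/gamma) - 1)
T1 = 47 + 273.15 = 320.15 K
Pressure ratio = 17.7 / 3.9 = 4.53846
Exponent = (1.3 - 1)/1.3 = 0.230769
(P2/P1)^exp - 1 = 4.53846^0.230769 - 1 = 0.417732
W = 38.4 * 1.3 / 0.3 * 8.314 * 320.15 / 2 * 0.417732 = 92510

92510 kW


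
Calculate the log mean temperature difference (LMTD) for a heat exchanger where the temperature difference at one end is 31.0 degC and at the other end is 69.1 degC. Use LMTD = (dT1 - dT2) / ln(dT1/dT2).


LMTD = (dT1 - dT2) / ln(dT1/dT2)
= (31.0 - 69.1) / ln(31.0 / 69.1) = -38.1 / -0.801568 = 47.53

47.53 degC


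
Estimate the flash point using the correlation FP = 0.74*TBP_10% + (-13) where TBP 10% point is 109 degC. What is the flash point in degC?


FP = 0.74 * 109 + (-13) = 67.66

67.66 degC


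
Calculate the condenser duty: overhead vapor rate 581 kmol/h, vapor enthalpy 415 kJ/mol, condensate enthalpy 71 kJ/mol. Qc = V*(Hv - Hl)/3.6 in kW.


Qc = 581 * (415 - 71) / 3.6 = 581 * 344 / 3.6 = 55520

55520 kW


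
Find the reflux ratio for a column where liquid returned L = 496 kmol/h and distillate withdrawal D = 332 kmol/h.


Reflux ratio definition: R = L / D (liquid returned / distillate withdrawn)
L = 496 kmol/h, D = 332 kmol/h
R = 496 / 332 = 1.494

1.494


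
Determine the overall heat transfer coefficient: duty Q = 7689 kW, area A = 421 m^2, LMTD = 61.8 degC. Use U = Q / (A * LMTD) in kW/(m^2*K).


From Q = U*A*LMTD, U = Q / (A * LMTD)
U = 7689 / (421 * 61.8) = 7689 / 26017.8 = 0.2955

0.2955 kW/(m^2*K)


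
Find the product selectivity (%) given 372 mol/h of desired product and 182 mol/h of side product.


Selectivity = desired / (desired + undesired) * 100
Total products = 372 + 182 = 554 mol/h
S = 372 / 554 * 100
= 0.6715 * 100
= 67.15 %

67.15 %


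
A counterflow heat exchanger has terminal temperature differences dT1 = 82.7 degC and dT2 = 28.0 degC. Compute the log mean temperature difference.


LMTD = (dT1 - dT2) / ln(dT1/dT2)
= (82.7 - 28.0) / ln(82.7 / 28.0) = 54.7 / 1.08302 = 50.51

50.51 degC


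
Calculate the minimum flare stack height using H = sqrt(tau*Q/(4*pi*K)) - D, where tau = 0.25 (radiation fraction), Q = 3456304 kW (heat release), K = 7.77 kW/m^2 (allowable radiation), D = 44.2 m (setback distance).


tau*Q/(4*pi*K) = 0.25 * 3456304 / (4 * pi * 7.77) = 8849.55
sqrt(8849.55) = 94.072
H = 94.072 - 44.2 = 49.87

49.87 m


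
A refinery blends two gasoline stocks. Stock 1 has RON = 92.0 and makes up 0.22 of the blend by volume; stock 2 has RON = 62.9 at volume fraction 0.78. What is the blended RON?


Linear blending: RON_blend = sum(vi * RONi)
Contribution 1: 0.22 * 92.0 = 20.24
Contribution 2: 0.78 * 62.9 = 49.062
RON_blend = 20.24 + 49.062 = 69.302

69.302


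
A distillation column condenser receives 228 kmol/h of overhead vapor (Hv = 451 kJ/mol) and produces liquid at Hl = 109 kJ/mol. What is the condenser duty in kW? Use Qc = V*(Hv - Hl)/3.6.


Qc = 228 * (451 - 109) / 3.6 = 228 * 342 / 3.6 = 21660

21660 kW


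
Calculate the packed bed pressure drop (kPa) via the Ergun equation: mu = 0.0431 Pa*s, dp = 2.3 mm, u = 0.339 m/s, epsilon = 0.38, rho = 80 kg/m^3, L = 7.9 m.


dp = 2.3 mm = 0.0023 m
Viscous term = 150*0.0431*0.339*(1-0.38)^2 / (0.0023^2*0.38^3) = 2902320
Inertial term = 1.75*80*0.339^2*(1-0.38) / (0.0023*0.38^3) = 79038.8
dP/L = 2902320 + 79038.8 = 2981360 Pa/m
dP = 2981360 * 7.9 / 1000 = 23550 kPa

23550 kPa


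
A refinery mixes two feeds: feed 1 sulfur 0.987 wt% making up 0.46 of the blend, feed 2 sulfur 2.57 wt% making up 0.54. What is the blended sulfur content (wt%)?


Linear sulfur blending: S_blend = x1*S1 + x2*S2
Contribution 1: 0.46 * 0.987 = 0.45402 wt%
Contribution 2: 0.54 * 2.57 = 1.3878 wt%
S_blend = 0.45402 + 1.3878 = 1.84182

1.84182 wt%


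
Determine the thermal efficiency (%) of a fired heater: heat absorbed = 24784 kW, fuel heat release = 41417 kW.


Furnace efficiency = Q_absorbed / Q_fuel * 100
= 24784 / 41417 * 100 = 59.84

59.84 %


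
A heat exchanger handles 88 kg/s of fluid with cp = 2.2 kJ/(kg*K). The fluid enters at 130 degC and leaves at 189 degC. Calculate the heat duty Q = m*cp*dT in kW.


Q = m_dot * cp * delta_T
delta_T = 189 - 130 = 59 K
Q = 88 * 2.2 * 59
= 193.6 * 59
= 11422.4 kW

11422.4 kW


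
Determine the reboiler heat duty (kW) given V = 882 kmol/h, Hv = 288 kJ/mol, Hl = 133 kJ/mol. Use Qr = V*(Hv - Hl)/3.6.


Qr = 882 * (288 - 133) / 3.6 = 882 * 155 / 3.6 = 37980

37980 kW


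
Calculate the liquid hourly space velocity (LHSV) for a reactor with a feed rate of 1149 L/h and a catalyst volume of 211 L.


LHSV = volumetric feed rate / catalyst volume
= 1149 L/h / 211 L
= 5.445 h^-1

5.445 h^-1


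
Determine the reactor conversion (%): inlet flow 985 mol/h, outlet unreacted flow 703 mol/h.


X = (F_in - F_out) / F_in * 100
Moles reacted = 985 - 703 = 282
X = 282 / 985 * 100
= 0.2863 * 100
= 28.63 %

28.63 %


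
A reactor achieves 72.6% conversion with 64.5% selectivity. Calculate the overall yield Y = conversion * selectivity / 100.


Overall yield = conversion (%) * selectivity (%) / 100
Conversion = 72.6%, Selectivity = 64.5%
Y = 72.6 * 64.5 / 100
= 46.827 %

46.827 %


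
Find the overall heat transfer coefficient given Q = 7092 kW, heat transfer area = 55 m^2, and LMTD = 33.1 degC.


From Q = U*A*LMTD, U = Q / (A * LMTD)
U = 7092 / (55 * 33.1) = 7092 / 1820.5 = 3.896

3.896 kW/(m^2*K)


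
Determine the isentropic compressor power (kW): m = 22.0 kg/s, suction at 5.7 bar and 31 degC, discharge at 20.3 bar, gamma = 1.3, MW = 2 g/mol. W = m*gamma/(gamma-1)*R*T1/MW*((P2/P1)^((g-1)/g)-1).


Isentropic work: W = m*(gamma/(gamma-1))*(R*T1/MW)*((P2/P1)^((gamma-1)/gamma) - 1)
T1 = 31 + 273.15 = 304.15 K
Pressure ratio = 20.3 / 5.7 = 3.5614
Exponent = (1.3 - 1)/1.3 = 0.230769
(P2/P1)^exp - 1 = 3.5614^0.230769 - 1 = 0.340593
W = 22.0 * 1.3 / 0.3 * 8.314 * 304.15 / 2 * 0.340593 = 41050

41050 kW


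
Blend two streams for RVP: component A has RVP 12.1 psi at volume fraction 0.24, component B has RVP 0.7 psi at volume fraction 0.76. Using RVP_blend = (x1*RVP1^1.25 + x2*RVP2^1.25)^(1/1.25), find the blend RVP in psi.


Chevron index: RVP_blend = (sum xi*RVPi^1.25)^(1/1.25)
RVP^1.25 terms: 0.24 * 12.1^1.25 + 0.76 * 0.7^1.25 = 5.90279
RVP_blend = 5.90279^(1/1.25) = 4.139

4.139 psi


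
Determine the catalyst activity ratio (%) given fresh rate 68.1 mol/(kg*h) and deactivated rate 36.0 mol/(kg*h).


Activity (%) = (rate_used / rate_fresh) * 100
rate_used = 36.0, rate_fresh = 68.1
= (36.0 / 68.1) * 100
= 0.5286 * 100 = 52.86

52.86 %


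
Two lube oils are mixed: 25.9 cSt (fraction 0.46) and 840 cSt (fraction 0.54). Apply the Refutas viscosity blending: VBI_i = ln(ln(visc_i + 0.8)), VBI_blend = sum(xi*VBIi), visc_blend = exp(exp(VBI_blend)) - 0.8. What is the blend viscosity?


Refutas method: VBN_i = 14.534*ln(ln(visc_i + 0.8)) + 10.975, blended linearly by mass fraction; since VBN is linear in VBI_i = ln(ln(visc_i + 0.8)) and the fractions sum to 1, blend VBI directly: visc = exp(exp(VBI_blend)) - 0.8
VBI_1 = ln(ln(25.9 + 0.8)) = 1.18926
VBI_2 = ln(ln(840 + 0.8)) = 1.90722
VBI_blend = 0.46 * 1.18926 + 0.54 * 1.90722 = 1.57696
visc_blend = exp(exp(1.57696)) - 0.8 = 125.7

125.7 cSt


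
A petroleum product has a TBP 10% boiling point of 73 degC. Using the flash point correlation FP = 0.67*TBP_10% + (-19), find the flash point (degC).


FP = 0.67 * 73 + (-19) = 29.91

29.91 degC


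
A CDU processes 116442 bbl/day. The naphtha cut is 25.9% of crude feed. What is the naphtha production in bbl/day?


Crude throughput = 116442 bbl/day
Fraction yield = 25.9%
yield = throughput * fraction / 100
yield = 116442 * 25.9 / 100 = 30158.478

30158.478 bbl/day


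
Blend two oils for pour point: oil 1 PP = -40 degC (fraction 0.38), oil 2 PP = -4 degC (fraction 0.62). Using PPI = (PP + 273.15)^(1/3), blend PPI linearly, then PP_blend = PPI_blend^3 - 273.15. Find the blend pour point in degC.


PPI_1 = (-40 + 273.15)^(1/3) = 6.15477
PPI_2 = (-4 + 273.15)^(1/3) = 6.456514
PPI_blend = 0.38 * 6.15477 + 0.62 * 6.456514 = 6.341851
PP_blend = 6.341851^3 - 273.15 = 255.0634 - 273.15 = -18.09

-18.09 degC


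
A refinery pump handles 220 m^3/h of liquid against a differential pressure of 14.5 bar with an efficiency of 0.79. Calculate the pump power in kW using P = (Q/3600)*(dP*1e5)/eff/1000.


Q = 220 / 3600 = 0.0611111 m^3/s
P = 0.0611111 * (14.5 * 1e5) / 0.79 / 1000 = 112.2

112.2 kW


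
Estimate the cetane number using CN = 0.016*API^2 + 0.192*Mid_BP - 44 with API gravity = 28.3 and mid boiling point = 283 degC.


CN = 0.016 * 28.3^2 + 0.192 * 283 - 44
CN = 12.81424 + 54.336 - 44 = 23.15024

23.15024


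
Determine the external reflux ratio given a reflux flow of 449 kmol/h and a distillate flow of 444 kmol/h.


Reflux ratio definition: R = L / D (liquid returned / distillate withdrawn)
L = 449 kmol/h, D = 444 kmol/h
R = 449 / 444 = 1.011

1.011


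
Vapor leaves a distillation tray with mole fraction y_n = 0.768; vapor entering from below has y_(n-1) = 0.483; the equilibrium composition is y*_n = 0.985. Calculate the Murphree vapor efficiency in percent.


Murphree vapor efficiency: EMV = (y_n - y_(n-1)) / (y*_n - y_(n-1)) * 100
EMV = (0.768 - 0.483) / (0.985 - 0.483) * 100 = 0.285 / 0.502 * 100 = 56.77

56.77 %


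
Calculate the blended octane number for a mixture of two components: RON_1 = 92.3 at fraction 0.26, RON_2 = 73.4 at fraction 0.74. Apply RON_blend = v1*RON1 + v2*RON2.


Linear blending: RON_blend = sum(vi * RONi)
Contribution 1: 0.26 * 92.3 = 23.998
Contribution 2: 0.74 * 73.4 = 54.316
RON_blend = 23.998 + 54.316 = 78.314

78.314


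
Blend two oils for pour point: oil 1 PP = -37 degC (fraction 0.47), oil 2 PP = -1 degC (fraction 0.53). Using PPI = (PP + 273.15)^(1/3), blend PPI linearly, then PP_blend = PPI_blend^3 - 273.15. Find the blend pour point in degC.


PPI_1 = (-37 + 273.15)^(1/3) = 6.181056
PPI_2 = (-1 + 273.15)^(1/3) = 6.480414
PPI_blend = 0.47 * 6.181056 + 0.53 * 6.480414 = 6.339716
PP_blend = 6.339716^3 - 273.15 = 254.8059 - 273.15 = -18.34

-18.34 degC


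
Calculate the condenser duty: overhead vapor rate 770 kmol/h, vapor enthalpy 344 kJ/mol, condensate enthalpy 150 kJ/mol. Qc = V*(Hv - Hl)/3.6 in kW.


Qc = 770 * (344 - 150) / 3.6 = 770 * 194 / 3.6 = 41490

41490 kW


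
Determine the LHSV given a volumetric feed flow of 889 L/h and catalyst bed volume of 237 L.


LHSV = volumetric feed rate / catalyst volume
= 889 L/h / 237 L
= 3.751 h^-1

3.751 h^-1


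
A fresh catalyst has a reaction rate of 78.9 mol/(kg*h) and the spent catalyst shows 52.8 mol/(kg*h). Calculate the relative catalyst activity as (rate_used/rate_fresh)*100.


Activity (%) = (rate_used / rate_fresh) * 100
rate_used = 52.8, rate_fresh = 78.9
= (52.8 / 78.9) * 100
= 0.6692 * 100 = 66.92

66.92 %


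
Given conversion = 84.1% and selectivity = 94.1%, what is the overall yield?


Overall yield = conversion (%) * selectivity (%) / 100
Conversion = 84.1%, Selectivity = 94.1%
Y = 84.1 * 94.1 / 100
= 79.1381 %

79.1381 %


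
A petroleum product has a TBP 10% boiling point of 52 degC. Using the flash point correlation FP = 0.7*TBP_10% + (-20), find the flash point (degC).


FP = 0.7 * 52 + (-20) = 16.4

16.4 degC


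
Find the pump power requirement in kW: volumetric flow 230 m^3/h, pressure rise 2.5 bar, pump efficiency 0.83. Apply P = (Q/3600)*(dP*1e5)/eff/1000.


Q = 230 / 3600 = 0.0638889 m^3/s
P = 0.0638889 * (2.5 * 1e5) / 0.83 / 1000 = 19.24

19.24 kW


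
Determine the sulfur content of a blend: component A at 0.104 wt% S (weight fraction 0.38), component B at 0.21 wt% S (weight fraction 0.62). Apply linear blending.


Linear sulfur blending: S_blend = x1*S1 + x2*S2
Contribution 1: 0.38 * 0.104 = 0.03952 wt%
Contribution 2: 0.62 * 0.21 = 0.1302 wt%
S_blend = 0.03952 + 0.1302 = 0.16972

0.16972 wt%


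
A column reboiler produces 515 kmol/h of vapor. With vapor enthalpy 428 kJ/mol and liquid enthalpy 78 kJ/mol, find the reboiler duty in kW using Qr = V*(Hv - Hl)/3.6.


Qr = 515 * (428 - 78) / 3.6 = 515 * 350 / 3.6 = 50070

50070 kW


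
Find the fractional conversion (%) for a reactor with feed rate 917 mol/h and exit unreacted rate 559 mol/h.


X = (F_in - F_out) / F_in * 100
Moles reacted = 917 - 559 = 358
X = 358 / 917 * 100
= 0.3904 * 100
= 39.04 %

39.04 %


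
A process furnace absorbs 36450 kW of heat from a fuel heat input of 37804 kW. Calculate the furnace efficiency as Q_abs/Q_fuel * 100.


Furnace efficiency = Q_absorbed / Q_fuel * 100
= 36450 / 37804 * 100 = 96.42

96.42 %


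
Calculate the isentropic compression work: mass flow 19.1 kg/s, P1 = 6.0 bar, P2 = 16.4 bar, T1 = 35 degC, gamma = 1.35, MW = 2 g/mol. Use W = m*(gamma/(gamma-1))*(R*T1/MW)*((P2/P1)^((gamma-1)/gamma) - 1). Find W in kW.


Isentropic work: W = m*(gamma/(gamma-1))*(R*T1/MW)*((P2/P1)^((gamma-1)/gamma) - 1)
T1 = 35 + 273.15 = 308.15 K
Pressure ratio = 16.4 / 6.0 = 2.73333
Exponent = (1.35 - 1)/1.35 = 0.259259
(P2/P1)^exp - 1 = 2.73333^0.259259 - 1 = 0.297826
W = 19.1 * 1.35 / 0.35 * 8.314 * 308.15 / 2 * 0.297826 = 28110

28110 kW


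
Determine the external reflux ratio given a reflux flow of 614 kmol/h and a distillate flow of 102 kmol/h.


Reflux ratio definition: R = L / D (liquid returned / distillate withdrawn)
L = 614 kmol/h, D = 102 kmol/h
R = 614 / 102 = 6.020

6.020


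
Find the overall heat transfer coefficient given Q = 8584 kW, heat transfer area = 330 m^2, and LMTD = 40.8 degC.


From Q = U*A*LMTD, U = Q / (A * LMTD)
U = 8584 / (330 * 40.8) = 8584 / 13464 = 0.6376

0.6376 kW/(m^2*K)


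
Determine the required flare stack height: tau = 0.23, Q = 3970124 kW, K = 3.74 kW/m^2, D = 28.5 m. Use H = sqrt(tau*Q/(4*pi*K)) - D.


tau*Q/(4*pi*K) = 0.23 * 3970124 / (4 * pi * 3.74) = 19429
sqrt(19429) = 139.388
H = 139.388 - 28.5 = 110.9

110.9 m


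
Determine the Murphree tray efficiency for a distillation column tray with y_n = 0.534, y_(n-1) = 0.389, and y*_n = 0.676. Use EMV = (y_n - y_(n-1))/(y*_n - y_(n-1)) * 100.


Murphree vapor efficiency: EMV = (y_n - y_(n-1)) / (y*_n - y_(n-1)) * 100
EMV = (0.534 - 0.389) / (0.676 - 0.389) * 100 = 0.145 / 0.287 * 100 = 50.52

50.52 %


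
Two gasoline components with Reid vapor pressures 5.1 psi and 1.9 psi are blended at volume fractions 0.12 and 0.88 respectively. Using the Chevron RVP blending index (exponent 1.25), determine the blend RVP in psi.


Chevron index: RVP_blend = (sum xi*RVPi^1.25)^(1/1.25)
RVP^1.25 terms: 0.12 * 5.1^1.25 + 0.88 * 1.9^1.25 = 2.88272
RVP_blend = 2.88272^(1/1.25) = 2.333

2.333 psi


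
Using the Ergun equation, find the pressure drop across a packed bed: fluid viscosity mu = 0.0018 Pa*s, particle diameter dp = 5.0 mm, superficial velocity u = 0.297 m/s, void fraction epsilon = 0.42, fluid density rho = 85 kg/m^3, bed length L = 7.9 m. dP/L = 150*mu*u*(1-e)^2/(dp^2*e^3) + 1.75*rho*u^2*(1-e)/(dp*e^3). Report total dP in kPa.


dp = 5.0 mm = 0.005 m
Viscous term = 150*0.0018*0.297*(1-0.42)^2 / (0.005^2*0.42^3) = 14564.3
Inertial term = 1.75*85*0.297^2*(1-0.42) / (0.005*0.42^3) = 20543.8
dP/L = 14564.3 + 20543.8 = 35108.1 Pa/m
dP = 35108.1 * 7.9 / 1000 = 277.4 kPa

277.4 kPa


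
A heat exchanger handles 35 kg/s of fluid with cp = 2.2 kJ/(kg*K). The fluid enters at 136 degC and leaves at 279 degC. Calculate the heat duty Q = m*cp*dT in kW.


Q = m_dot * cp * delta_T
delta_T = 279 - 136 = 143 K
Q = 35 * 2.2 * 143
= 77 * 143
= 11011 kW

11011 kW


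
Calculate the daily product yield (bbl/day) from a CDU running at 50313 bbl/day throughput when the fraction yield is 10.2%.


Crude throughput = 50313 bbl/day
Fraction yield = 10.2%
yield = throughput * fraction / 100
yield = 50313 * 10.2 / 100 = 5131.926

5131.926 bbl/day


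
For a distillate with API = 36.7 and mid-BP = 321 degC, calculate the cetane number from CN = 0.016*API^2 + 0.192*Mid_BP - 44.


CN = 0.016 * 36.7^2 + 0.192 * 321 - 44
CN = 21.55024 + 61.632 - 44 = 39.18224

39.18224


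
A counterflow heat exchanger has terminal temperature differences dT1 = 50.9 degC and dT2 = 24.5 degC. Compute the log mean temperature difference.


LMTD = (dT1 - dT2) / ln(dT1/dT2)
= (50.9 - 24.5) / ln(50.9 / 24.5) = 26.4 / 0.73119 = 36.11

36.11 degC


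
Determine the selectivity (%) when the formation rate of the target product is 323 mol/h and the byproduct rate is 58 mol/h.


Selectivity = desired / (desired + undesired) * 100
Total products = 323 + 58 = 381 mol/h
S = 323 / 381 * 100
= 0.8478 * 100
= 84.78 %

84.78 %


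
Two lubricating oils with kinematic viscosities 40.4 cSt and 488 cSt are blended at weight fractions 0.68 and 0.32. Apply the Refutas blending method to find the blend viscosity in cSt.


Refutas method: VBN_i = 14.534*ln(ln(visc_i + 0.8)) + 10.975, blended linearly by mass fraction; since VBN is linear in VBI_i = ln(ln(visc_i + 0.8)) and the fractions sum to 1, blend VBI directly: visc = exp(exp(VBI_blend)) - 0.8
VBI_1 = ln(ln(40.4 + 0.8)) = 1.3133
VBI_2 = ln(ln(488 + 0.8)) = 1.82325
VBI_blend = 0.68 * 1.3133 + 0.32 * 1.82325 = 1.47648
visc_blend = exp(exp(1.47648)) - 0.8 = 78.84

78.84 cSt


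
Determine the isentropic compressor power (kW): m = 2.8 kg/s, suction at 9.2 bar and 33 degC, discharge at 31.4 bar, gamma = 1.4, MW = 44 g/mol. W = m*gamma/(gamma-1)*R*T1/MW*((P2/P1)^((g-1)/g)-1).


Isentropic work: W = m*(gamma/(gamma-1))*(R*T1/MW)*((P2/P1)^((gamma-1)/gamma) - 1)
T1 = 33 + 273.15 = 306.15 K
Pressure ratio = 31.4 / 9.2 = 3.41304
Exponent = (1.4 - 1)/1.4 = 0.285714
(P2/P1)^exp - 1 = 3.41304^0.285714 - 1 = 0.420123
W = 2.8 * 1.4 / 0.4 * 8.314 * 306.15 / 44 * 0.420123 = 238.2

238.2 kW


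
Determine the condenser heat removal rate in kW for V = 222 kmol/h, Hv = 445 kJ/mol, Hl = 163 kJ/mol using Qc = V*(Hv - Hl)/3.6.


Qc = 222 * (445 - 163) / 3.6 = 222 * 282 / 3.6 = 17390

17390 kW


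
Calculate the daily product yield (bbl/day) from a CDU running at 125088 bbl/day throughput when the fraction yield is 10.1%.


Crude throughput = 125088 bbl/day
Fraction yield = 10.1%
yield = throughput * fraction / 100
yield = 125088 * 10.1 / 100 = 12633.888

12633.888 bbl/day


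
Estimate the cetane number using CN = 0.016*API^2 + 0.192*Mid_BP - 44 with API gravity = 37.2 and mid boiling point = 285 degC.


CN = 0.016 * 37.2^2 + 0.192 * 285 - 44
CN = 22.14144 + 54.72 - 44 = 32.86144

32.86144


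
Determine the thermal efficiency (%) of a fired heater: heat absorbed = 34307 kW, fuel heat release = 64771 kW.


Furnace efficiency = Q_absorbed / Q_fuel * 100
= 34307 / 64771 * 100 = 52.97

52.97 %


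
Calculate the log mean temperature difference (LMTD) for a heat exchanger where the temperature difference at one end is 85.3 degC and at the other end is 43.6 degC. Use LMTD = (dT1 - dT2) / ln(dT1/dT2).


LMTD = (dT1 - dT2) / ln(dT1/dT2)
= (85.3 - 43.6) / ln(85.3 / 43.6) = 41.7 / 0.671117 = 62.14

62.14 degC


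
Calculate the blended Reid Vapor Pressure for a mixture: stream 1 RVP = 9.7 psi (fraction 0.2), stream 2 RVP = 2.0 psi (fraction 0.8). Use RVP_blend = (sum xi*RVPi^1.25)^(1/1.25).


Chevron index: RVP_blend = (sum xi*RVPi^1.25)^(1/1.25)
RVP^1.25 terms: 0.2 * 9.7^1.25 + 0.8 * 2.0^1.25 = 5.32642
RVP_blend = 5.32642^(1/1.25) = 3.812

3.812 psi


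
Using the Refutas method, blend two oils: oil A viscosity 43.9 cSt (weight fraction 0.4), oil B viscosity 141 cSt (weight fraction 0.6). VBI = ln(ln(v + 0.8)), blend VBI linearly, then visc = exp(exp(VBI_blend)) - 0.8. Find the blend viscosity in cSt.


Refutas method: VBN_i = 14.534*ln(ln(visc_i + 0.8)) + 10.975, blended linearly by mass fraction; since VBN is linear in VBI_i = ln(ln(visc_i + 0.8)) and the fractions sum to 1, blend VBI directly: visc = exp(exp(VBI_blend)) - 0.8
VBI_1 = ln(ln(43.9 + 0.8)) = 1.33499
VBI_2 = ln(ln(141 + 0.8)) = 1.60028
VBI_blend = 0.4 * 1.33499 + 0.6 * 1.60028 = 1.49416
visc_blend = exp(exp(1.49416)) - 0.8 = 85.31

85.31 cSt


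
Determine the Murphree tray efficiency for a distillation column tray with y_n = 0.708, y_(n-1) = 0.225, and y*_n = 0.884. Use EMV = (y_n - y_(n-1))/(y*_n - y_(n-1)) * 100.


Murphree vapor efficiency: EMV = (y_n - y_(n-1)) / (y*_n - y_(n-1)) * 100
EMV = (0.708 - 0.225) / (0.884 - 0.225) * 100 = 0.483 / 0.659 * 100 = 73.29

73.29 %


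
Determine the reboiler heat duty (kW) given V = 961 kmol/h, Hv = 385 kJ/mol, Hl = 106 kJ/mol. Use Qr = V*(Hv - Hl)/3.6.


Qr = 961 * (385 - 106) / 3.6 = 961 * 279 / 3.6 = 74480

74480 kW


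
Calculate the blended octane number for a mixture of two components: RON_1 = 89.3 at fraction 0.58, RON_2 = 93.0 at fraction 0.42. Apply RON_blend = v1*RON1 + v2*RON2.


Linear blending: RON_blend = sum(vi * RONi)
Contribution 1: 0.58 * 89.3 = 51.794
Contribution 2: 0.42 * 93.0 = 39.06
RON_blend = 51.794 + 39.06 = 90.854

90.854


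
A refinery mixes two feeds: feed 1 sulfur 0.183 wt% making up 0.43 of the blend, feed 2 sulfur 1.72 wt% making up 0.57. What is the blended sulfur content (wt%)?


Linear sulfur blending: S_blend = x1*S1 + x2*S2
Contribution 1: 0.43 * 0.183 = 0.07869 wt%
Contribution 2: 0.57 * 1.72 = 0.9804 wt%
S_blend = 0.07869 + 0.9804 = 1.05909

1.05909 wt%


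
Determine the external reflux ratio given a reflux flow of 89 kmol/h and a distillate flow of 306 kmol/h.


Reflux ratio definition: R = L / D (liquid returned / distillate withdrawn)
L = 89 kmol/h, D = 306 kmol/h
R = 89 / 306 = 0.2908

0.2908


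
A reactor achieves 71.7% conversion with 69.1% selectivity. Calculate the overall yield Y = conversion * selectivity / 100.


Overall yield = conversion (%) * selectivity (%) / 100
Conversion = 71.7%, Selectivity = 69.1%
Y = 71.7 * 69.1 / 100
= 49.5447 %

49.5447 %


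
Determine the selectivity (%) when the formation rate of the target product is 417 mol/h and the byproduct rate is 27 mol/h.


Selectivity = desired / (desired + undesired) * 100
Total products = 417 + 27 = 444 mol/h
S = 417 / 444 * 100
= 0.9392 * 100
= 93.92 %

93.92 %


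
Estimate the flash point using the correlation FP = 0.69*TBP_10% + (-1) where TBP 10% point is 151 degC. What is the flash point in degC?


FP = 0.69 * 151 + (-1) = 103.19

103.19 degC


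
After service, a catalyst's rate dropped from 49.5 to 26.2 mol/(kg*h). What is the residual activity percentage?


Activity (%) = (rate_used / rate_fresh) * 100
rate_used = 26.2, rate_fresh = 49.5
= (26.2 / 49.5) * 100
= 0.5293 * 100 = 52.93

52.93 %


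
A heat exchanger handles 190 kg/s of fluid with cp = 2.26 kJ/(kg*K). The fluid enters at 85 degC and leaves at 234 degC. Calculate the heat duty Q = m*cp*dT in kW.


Q = m_dot * cp * delta_T
delta_T = 234 - 85 = 149 K
Q = 190 * 2.26 * 149
= 429.4 * 149
= 63980.6 kW

63980.6 kW


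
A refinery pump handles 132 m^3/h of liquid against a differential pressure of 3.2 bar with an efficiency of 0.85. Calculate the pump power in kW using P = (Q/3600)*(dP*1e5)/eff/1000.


Q = 132 / 3600 = 0.0366667 m^3/s
P = 0.0366667 * (3.2 * 1e5) / 0.85 / 1000 = 13.80

13.80 kW


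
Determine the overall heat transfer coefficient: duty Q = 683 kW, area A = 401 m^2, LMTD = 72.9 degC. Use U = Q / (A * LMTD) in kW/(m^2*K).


From Q = U*A*LMTD, U = Q / (A * LMTD)
U = 683 / (401 * 72.9) = 683 / 29232.9 = 0.02336

0.02336 kW/(m^2*K)


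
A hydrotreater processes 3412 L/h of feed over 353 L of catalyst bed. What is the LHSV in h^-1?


LHSV = volumetric feed rate / catalyst volume
= 3412 L/h / 353 L
= 9.666 h^-1

9.666 h^-1


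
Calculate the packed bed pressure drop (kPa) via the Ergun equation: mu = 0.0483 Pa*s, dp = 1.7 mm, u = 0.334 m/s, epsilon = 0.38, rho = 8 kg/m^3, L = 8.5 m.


dp = 1.7 mm = 0.0017 m
Viscous term = 150*0.0483*0.334*(1-0.38)^2 / (0.0017^2*0.38^3) = 5865700
Inertial term = 1.75*8*0.334^2*(1-0.38) / (0.0017*0.38^3) = 10380.4
dP/L = 5865700 + 10380.4 = 5876080 Pa/m
dP = 5876080 * 8.5 / 1000 = 49950 kPa

49950 kPa


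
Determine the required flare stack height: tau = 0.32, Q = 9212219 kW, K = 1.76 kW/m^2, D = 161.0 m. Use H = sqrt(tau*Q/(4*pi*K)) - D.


tau*Q/(4*pi*K) = 0.32 * 9212219 / (4 * pi * 1.76) = 133288
sqrt(133288) = 365.086
H = 365.086 - 161.0 = 204.1

204.1 m


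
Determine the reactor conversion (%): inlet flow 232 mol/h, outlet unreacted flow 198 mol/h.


X = (F_in - F_out) / F_in * 100
Moles reacted = 232 - 198 = 34
X = 34 / 232 * 100
= 0.1466 * 100
= 14.66 %

14.66 %


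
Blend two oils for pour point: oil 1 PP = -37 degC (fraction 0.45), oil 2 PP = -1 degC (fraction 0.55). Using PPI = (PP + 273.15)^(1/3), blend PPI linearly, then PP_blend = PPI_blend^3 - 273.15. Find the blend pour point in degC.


PPI_1 = (-37 + 273.15)^(1/3) = 6.181056
PPI_2 = (-1 + 273.15)^(1/3) = 6.480414
PPI_blend = 0.45 * 6.181056 + 0.55 * 6.480414 = 6.345703
PP_blend = 6.345703^3 - 273.15 = 255.5284 - 273.15 = -17.62

-17.62 degC


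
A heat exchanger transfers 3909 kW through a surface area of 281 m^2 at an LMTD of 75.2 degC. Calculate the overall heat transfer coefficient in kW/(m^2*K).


From Q = U*A*LMTD, U = Q / (A * LMTD)
U = 3909 / (281 * 75.2) = 3909 / 21131.2 = 0.1850

0.1850 kW/(m^2*K)


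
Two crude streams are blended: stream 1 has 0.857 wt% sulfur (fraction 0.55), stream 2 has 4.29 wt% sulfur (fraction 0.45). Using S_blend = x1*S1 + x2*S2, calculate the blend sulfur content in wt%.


Linear sulfur blending: S_blend = x1*S1 + x2*S2
Contribution 1: 0.55 * 0.857 = 0.47135 wt%
Contribution 2: 0.45 * 4.29 = 1.9305 wt%
S_blend = 0.47135 + 1.9305 = 2.40185

2.40185 wt%


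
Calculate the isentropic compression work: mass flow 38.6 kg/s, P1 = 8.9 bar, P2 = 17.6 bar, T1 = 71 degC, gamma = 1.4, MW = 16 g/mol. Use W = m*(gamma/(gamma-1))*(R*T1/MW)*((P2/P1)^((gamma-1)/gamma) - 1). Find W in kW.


Isentropic work: W = m*(gamma/(gamma-1))*(R*T1/MW)*((P2/P1)^((gamma-1)/gamma) - 1)
T1 = 71 + 273.15 = 344.15 K
Pressure ratio = 17.6 / 8.9 = 1.97753
Exponent = (1.4 - 1)/1.4 = 0.285714
(P2/P1)^exp - 1 = 1.97753^0.285714 - 1 = 0.215085
W = 38.6 * 1.4 / 0.4 * 8.314 * 344.15 / 16 * 0.215085 = 5196

5196 kW


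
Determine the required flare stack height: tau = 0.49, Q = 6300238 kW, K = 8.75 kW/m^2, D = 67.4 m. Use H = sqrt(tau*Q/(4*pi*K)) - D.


tau*Q/(4*pi*K) = 0.49 * 6300238 / (4 * pi * 8.75) = 28076
sqrt(28076) = 167.559
H = 167.559 - 67.4 = 100.2

100.2 m


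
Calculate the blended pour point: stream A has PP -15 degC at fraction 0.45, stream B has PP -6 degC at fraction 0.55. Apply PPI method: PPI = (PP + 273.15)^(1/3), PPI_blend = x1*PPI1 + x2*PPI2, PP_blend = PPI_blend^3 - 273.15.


PPI_1 = (-15 + 273.15)^(1/3) = 6.36733
PPI_2 = (-6 + 273.15)^(1/3) = 6.440482
PPI_blend = 0.45 * 6.36733 + 0.55 * 6.440482 = 6.407564
PP_blend = 6.407564^3 - 273.15 = 263.0746 - 273.15 = -10.08

-10.08 degC


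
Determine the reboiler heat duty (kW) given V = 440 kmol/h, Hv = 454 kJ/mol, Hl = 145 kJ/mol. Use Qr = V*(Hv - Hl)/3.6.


Qr = 440 * (454 - 145) / 3.6 = 440 * 309 / 3.6 = 37770

37770 kW
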